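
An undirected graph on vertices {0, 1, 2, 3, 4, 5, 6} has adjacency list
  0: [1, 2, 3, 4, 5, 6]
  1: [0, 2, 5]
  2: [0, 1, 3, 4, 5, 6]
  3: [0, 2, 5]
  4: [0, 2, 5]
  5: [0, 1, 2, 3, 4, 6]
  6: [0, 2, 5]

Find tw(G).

A width-3 tree decomposition is:
Bags: B1 = {0, 2, 3, 5}  B2 = {0, 2, 4, 5}  B3 = {0, 1, 2, 5}  B4 = {0, 2, 5, 6}
Tree: B1–B2, B2–B3, B1–B4
Every bag has size at most 4, so the width is 4 − 1 = 3 and tw(G) ≤ 3. Conversely, {0, 1, 2, 5} is a clique of size 4, and the vertices of any clique must share a bag in every tree decomposition; so some bag has ≥ 4 vertices and tw(G) ≥ 3. The upper and lower bounds meet at 3, so that is the treewidth.

3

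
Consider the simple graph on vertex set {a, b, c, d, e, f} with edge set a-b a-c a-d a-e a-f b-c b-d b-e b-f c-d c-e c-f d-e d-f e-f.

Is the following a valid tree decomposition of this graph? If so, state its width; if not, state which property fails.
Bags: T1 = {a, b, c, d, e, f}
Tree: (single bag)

Yes; width 5.

Vertex coverage: the bags together contain {a, b, c, d, e, f}, the full vertex set. Edge coverage: each edge of G has both endpoints in at least one bag. Running intersection: for every vertex, the bags containing it form a connected subtree. All three properties hold, so this is a valid tree decomposition of width max|bag| − 1 = 5, and hence tw(G) ≤ 5.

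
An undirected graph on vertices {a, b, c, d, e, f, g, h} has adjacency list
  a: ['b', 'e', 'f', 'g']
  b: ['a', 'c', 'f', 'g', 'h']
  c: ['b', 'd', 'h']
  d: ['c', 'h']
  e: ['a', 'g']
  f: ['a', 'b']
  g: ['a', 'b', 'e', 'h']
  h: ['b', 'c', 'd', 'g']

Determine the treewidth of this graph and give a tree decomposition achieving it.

Treewidth 2.
One such decomposition:
Bags: B1 = {b, g, h}  B2 = {a, b, g}  B3 = {a, b, f}  B4 = {b, c, h}  B5 = {a, e, g}  B6 = {c, d, h}
Tree: B1–B2, B2–B3, B1–B4, B2–B5, B4–B6

Each bag holds 3 vertices, so the decomposition has width 2, which upper-bounds the treewidth. Conversely, {c, d, h} is a clique of size 3, and the vertices of any clique must share a bag in every tree decomposition; so some bag has ≥ 3 vertices and tw(G) ≥ 2. The upper and lower bounds meet at 2, so that is the treewidth.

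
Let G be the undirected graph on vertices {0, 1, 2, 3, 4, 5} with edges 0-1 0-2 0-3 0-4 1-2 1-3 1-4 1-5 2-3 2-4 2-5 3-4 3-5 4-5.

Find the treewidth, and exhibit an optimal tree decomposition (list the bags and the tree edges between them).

The largest bag has 5 vertices, giving width 4; this decomposition certifies tw(G) ≤ 4. For the lower bound, the 5 vertices {0, 1, 2, 3, 4} are pairwise adjacent, and any tree decomposition puts a clique entirely inside one bag — forcing width ≥ 4. Therefore the treewidth is 4.

Treewidth 4.
One optimal decomposition is:
Bags: B1 = {1, 2, 3, 4, 5}  B2 = {0, 1, 2, 3, 4}
Tree: B1–B2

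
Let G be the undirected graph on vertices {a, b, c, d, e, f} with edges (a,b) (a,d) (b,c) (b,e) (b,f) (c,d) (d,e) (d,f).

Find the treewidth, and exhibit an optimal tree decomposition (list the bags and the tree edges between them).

Each bag holds 3 vertices, so the decomposition has width 2, which upper-bounds the treewidth. Since d–c–b–e–d is a cycle in G, G is not acyclic. Forests are exactly the graphs of treewidth ≤ 1, so tw(G) ≥ 2. The upper and lower bounds meet at 2, so that is the treewidth.

Treewidth 2.
One optimal decomposition is:
Bags: B1 = {b, c, d}  B2 = {b, d, e}  B3 = {a, b, d}  B4 = {b, d, f}
Tree: B1–B2, B2–B3, B3–B4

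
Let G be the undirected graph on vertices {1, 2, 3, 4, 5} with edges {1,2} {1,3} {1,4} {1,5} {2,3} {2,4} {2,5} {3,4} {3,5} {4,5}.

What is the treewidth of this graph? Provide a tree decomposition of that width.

Treewidth 4.
One such decomposition:
Bags: B1 = {1, 2, 3, 4, 5}
Tree: (single bag)

A single bag containing all 5 vertices is trivially a valid decomposition of width 4. On the other hand G contains the 5-clique {1, 2, 3, 4, 5}. A clique must lie in a single bag of any decomposition, so no decomposition can have width below 4. Therefore the treewidth is 4.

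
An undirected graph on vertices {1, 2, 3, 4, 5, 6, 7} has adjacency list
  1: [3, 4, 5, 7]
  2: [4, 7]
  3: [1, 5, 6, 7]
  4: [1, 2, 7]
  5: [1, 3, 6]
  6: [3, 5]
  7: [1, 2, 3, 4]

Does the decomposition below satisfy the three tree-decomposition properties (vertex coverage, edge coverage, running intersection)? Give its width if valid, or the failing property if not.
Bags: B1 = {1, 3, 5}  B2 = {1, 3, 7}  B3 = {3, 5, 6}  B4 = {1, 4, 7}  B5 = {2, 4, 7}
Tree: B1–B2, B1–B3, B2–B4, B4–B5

Every vertex of G appears in some bag (union = {1, 2, 3, 4, 5, 6, 7}); every edge is covered by a bag; and for each vertex v the set of bags containing v is connected in the bag tree. The decomposition is therefore valid. The largest bag has 3 vertices, so the width is 2.

Yes; width 2.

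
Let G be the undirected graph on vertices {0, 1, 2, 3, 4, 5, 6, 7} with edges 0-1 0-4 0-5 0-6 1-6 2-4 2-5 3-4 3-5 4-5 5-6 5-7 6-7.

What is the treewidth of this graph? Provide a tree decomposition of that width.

Treewidth 2.
One optimal decomposition is:
Bags: B1 = {0, 4, 5}  B2 = {0, 5, 6}  B3 = {3, 4, 5}  B4 = {5, 6, 7}  B5 = {0, 1, 6}  B6 = {2, 4, 5}
Tree: B1–B2, B1–B3, B2–B4, B2–B5, B3–B6

Every bag has size at most 3, so the width is 3 − 1 = 2 and tw(G) ≤ 2. For the lower bound, the 3 vertices {0, 1, 6} are pairwise adjacent, and any tree decomposition puts a clique entirely inside one bag — forcing width ≥ 2. Combining the bounds, tw(G) = 2.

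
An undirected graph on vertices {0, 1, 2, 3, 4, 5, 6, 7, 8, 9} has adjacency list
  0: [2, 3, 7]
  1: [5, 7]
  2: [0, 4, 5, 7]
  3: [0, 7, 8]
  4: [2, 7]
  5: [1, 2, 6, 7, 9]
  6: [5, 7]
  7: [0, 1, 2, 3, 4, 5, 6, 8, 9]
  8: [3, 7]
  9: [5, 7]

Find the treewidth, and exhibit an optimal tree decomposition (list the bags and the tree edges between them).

The largest bag has 3 vertices, giving width 2; this decomposition certifies tw(G) ≤ 2. On the other hand G contains the 3-clique {0, 2, 7}. A clique must lie in a single bag of any decomposition, so no decomposition can have width below 2. Combining the bounds, tw(G) = 2.

Treewidth 2.
One such decomposition:
Bags: B1 = {0, 2, 7}  B2 = {2, 5, 7}  B3 = {5, 6, 7}  B4 = {0, 3, 7}  B5 = {5, 7, 9}  B6 = {2, 4, 7}  B7 = {3, 7, 8}  B8 = {1, 5, 7}
Tree: B1–B2, B2–B3, B1–B4, B3–B5, B1–B6, B4–B7, B5–B8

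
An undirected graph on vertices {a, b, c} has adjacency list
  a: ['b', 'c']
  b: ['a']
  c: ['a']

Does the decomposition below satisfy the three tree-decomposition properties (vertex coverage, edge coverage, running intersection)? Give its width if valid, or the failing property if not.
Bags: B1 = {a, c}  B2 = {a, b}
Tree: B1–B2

Yes; width 1.

Every vertex of G appears in some bag (union = {a, b, c}); every edge is covered by a bag; and for each vertex v the set of bags containing v is connected in the bag tree. The decomposition is therefore valid. The largest bag has 2 vertices, so the width is 1.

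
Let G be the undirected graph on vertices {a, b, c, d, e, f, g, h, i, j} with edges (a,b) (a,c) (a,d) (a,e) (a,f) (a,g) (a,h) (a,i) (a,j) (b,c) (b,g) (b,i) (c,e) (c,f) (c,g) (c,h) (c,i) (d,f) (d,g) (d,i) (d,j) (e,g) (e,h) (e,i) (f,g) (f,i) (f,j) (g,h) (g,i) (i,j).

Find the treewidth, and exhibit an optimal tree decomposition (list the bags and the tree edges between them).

The largest bag has 5 vertices, giving width 4; this decomposition certifies tw(G) ≤ 4. Conversely, {a, c, e, g, h} is a clique of size 5, and the vertices of any clique must share a bag in every tree decomposition; so some bag has ≥ 5 vertices and tw(G) ≥ 4. Combining the bounds, tw(G) = 4.

Treewidth 4.
One such decomposition:
Bags: B1 = {a, c, f, g, i}  B2 = {a, d, f, g, i}  B3 = {a, c, e, g, i}  B4 = {a, b, c, g, i}  B5 = {a, c, e, g, h}  B6 = {a, d, f, i, j}
Tree: B1–B2, B1–B3, B3–B4, B3–B5, B2–B6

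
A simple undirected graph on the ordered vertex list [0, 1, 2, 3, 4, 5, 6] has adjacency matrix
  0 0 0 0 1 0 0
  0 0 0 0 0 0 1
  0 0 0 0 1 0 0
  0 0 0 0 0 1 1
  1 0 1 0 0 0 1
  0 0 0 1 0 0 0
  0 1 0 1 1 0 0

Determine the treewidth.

1

A width-1 tree decomposition is:
Bags: B1 = {3, 6}  B2 = {1, 6}  B3 = {3, 5}  B4 = {4, 6}  B5 = {0, 4}  B6 = {2, 4}
Tree: B1–B2, B1–B3, B2–B4, B4–B5, B5–B6
Every bag has size at most 2, so the width is 2 − 1 = 1 and tw(G) ≤ 1. G has an edge, so its treewidth is at least 1. Hence tw(G) = 1 exactly.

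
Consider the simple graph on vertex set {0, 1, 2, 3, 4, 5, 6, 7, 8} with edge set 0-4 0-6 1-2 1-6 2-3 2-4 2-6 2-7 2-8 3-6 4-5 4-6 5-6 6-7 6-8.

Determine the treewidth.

2

A width-2 tree decomposition is:
Bags: B1 = {2, 3, 6}  B2 = {1, 2, 6}  B3 = {2, 4, 6}  B4 = {0, 4, 6}  B5 = {2, 6, 8}  B6 = {4, 5, 6}  B7 = {2, 6, 7}
Tree: B1–B2, B2–B3, B3–B4, B3–B5, B3–B6, B1–B7
The largest bag has 3 vertices, giving width 2; this decomposition certifies tw(G) ≤ 2. On the other hand G contains the 3-clique {0, 4, 6}. A clique must lie in a single bag of any decomposition, so no decomposition can have width below 2. Therefore the treewidth is 2.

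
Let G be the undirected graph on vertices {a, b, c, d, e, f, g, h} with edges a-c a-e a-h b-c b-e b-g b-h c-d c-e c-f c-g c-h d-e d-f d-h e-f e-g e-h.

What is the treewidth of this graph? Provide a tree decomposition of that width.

Treewidth 3.
Bags: B1 = {b, c, e, h}  B2 = {c, d, e, h}  B3 = {a, c, e, h}  B4 = {c, d, e, f}  B5 = {b, c, e, g}
Tree: B1–B2, B1–B3, B2–B4, B1–B5

Each bag holds 4 vertices, so the decomposition has width 3, which upper-bounds the treewidth. For the lower bound, the 4 vertices {b, c, e, g} are pairwise adjacent, and any tree decomposition puts a clique entirely inside one bag — forcing width ≥ 3. The upper and lower bounds meet at 3, so that is the treewidth.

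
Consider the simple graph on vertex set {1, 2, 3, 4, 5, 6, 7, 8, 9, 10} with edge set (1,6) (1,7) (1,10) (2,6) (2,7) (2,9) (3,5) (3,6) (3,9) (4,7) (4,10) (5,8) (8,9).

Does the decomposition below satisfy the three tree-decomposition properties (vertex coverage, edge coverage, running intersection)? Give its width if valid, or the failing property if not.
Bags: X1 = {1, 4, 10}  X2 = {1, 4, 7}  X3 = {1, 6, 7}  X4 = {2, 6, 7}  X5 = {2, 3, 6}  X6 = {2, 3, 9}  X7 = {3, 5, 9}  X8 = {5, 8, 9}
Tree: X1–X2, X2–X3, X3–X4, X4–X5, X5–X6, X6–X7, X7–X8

Checking the three conditions: (i) the bags cover all of {1, 2, 3, 4, 5, 6, 7, 8, 9, 10}; (ii) for each edge, some bag contains both endpoints; (iii) the bags containing any fixed vertex form a subtree. All hold, so the decomposition is valid with width 3 − 1 = 2.

Yes; width 2.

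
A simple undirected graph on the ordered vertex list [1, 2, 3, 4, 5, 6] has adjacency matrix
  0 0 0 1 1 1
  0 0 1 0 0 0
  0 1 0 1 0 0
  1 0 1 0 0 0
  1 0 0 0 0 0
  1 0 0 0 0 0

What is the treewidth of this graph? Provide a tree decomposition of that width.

Every bag has size at most 2, so the width is 2 − 1 = 1 and tw(G) ≤ 1. G has an edge, so its treewidth is at least 1. Hence tw(G) = 1 exactly.

Treewidth 1.
One such decomposition:
Bags: B1 = {3, 4}  B2 = {1, 4}  B3 = {1, 5}  B4 = {2, 3}  B5 = {1, 6}
Tree: B1–B2, B2–B3, B1–B4, B2–B5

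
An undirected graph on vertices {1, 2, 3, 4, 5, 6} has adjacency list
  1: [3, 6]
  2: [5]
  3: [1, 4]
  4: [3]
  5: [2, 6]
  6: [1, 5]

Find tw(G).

1

A width-1 tree decomposition is:
Bags: B1 = {3, 4}  B2 = {1, 3}  B3 = {1, 6}  B4 = {5, 6}  B5 = {2, 5}
Tree: B1–B2, B2–B3, B3–B4, B4–B5
Each bag holds 2 vertices, so the decomposition has width 1, which upper-bounds the treewidth. Any graph with an edge has treewidth ≥ 1, and G has the edge 4–3. Hence tw(G) = 1 exactly.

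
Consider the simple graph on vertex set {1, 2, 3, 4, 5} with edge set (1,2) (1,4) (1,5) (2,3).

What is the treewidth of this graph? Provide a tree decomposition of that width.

Treewidth 1.
Bags: B1 = {1, 2}  B2 = {1, 4}  B3 = {2, 3}  B4 = {1, 5}
Tree: B1–B2, B1–B3, B1–B4

Every bag has size at most 2, so the width is 2 − 1 = 1 and tw(G) ≤ 1. Since G has at least one edge (e.g. 2–1), it is not an edgeless graph, so tw(G) ≥ 1. The upper and lower bounds meet at 1, so that is the treewidth.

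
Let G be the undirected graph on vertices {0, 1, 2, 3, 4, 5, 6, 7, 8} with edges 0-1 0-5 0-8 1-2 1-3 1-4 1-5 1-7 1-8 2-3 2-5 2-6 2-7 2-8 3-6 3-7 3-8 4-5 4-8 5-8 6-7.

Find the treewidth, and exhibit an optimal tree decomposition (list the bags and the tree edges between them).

Treewidth 3.
One optimal decomposition is:
Bags: B1 = {1, 4, 5, 8}  B2 = {1, 2, 5, 8}  B3 = {1, 2, 3, 8}  B4 = {1, 2, 3, 7}  B5 = {2, 3, 6, 7}  B6 = {0, 1, 5, 8}
Tree: B1–B2, B2–B3, B3–B4, B4–B5, B1–B6

Every bag has size at most 4, so the width is 4 − 1 = 3 and tw(G) ≤ 3. On the other hand G contains the 4-clique {1, 2, 3, 8}. A clique must lie in a single bag of any decomposition, so no decomposition can have width below 3. Combining the bounds, tw(G) = 3.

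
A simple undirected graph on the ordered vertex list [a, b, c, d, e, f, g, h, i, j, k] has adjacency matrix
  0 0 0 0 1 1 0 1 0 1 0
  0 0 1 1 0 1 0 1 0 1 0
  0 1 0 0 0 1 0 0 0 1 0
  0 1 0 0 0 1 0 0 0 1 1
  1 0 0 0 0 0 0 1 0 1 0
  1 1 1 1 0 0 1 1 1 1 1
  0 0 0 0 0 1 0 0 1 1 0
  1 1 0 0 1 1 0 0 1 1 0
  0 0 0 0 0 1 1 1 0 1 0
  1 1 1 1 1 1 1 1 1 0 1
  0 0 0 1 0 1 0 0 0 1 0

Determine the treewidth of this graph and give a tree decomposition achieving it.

Every bag has size at most 4, so the width is 4 − 1 = 3 and tw(G) ≤ 3. On the other hand G contains the 4-clique {a, e, h, j}. A clique must lie in a single bag of any decomposition, so no decomposition can have width below 3. Combining the bounds, tw(G) = 3.

Treewidth 3.
Bags: B1 = {d, f, j, k}  B2 = {b, d, f, j}  B3 = {b, f, h, j}  B4 = {f, h, i, j}  B5 = {f, g, i, j}  B6 = {a, f, h, j}  B7 = {a, e, h, j}  B8 = {b, c, f, j}
Tree: B1–B2, B2–B3, B3–B4, B4–B5, B4–B6, B6–B7, B2–B8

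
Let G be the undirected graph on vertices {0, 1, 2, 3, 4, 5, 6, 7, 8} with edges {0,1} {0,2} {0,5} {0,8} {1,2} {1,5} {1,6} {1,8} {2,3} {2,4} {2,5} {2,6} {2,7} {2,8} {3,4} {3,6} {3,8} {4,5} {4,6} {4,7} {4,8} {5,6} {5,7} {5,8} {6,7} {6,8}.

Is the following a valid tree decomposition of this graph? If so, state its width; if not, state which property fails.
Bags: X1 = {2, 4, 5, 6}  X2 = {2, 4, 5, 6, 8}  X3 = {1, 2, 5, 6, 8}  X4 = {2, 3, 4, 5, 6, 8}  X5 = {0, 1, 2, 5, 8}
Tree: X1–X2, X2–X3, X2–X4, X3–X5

A tree decomposition must satisfy three properties: every vertex lies in some bag; for every edge, both endpoints lie together in some bag; and for every vertex, the bags containing it form a connected subtree. Here vertex 7 appears in no bag, so the decomposition is invalid.

No — vertex 7 appears in no bag.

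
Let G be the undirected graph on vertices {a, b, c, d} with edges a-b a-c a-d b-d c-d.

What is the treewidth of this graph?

A width-2 tree decomposition is:
Bags: B1 = {a, c, d}  B2 = {a, b, d}
Tree: B1–B2
Each bag holds 3 vertices, so the decomposition has width 2, which upper-bounds the treewidth. Conversely, {a, c, d} is a clique of size 3, and the vertices of any clique must share a bag in every tree decomposition; so some bag has ≥ 3 vertices and tw(G) ≥ 2. The upper and lower bounds meet at 2, so that is the treewidth.

2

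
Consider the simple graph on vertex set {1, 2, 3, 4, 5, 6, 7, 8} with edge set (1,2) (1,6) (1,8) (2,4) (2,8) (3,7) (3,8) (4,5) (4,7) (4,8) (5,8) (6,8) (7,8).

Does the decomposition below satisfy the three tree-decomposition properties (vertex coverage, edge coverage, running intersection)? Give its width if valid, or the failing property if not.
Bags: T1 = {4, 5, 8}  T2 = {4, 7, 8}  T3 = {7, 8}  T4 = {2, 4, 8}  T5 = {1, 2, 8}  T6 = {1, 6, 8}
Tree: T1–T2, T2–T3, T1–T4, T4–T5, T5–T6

No — vertex 3 appears in no bag.

A tree decomposition must satisfy three properties: every vertex lies in some bag; for every edge, both endpoints lie together in some bag; and for every vertex, the bags containing it form a connected subtree. Here vertex 3 appears in no bag, so the decomposition is invalid.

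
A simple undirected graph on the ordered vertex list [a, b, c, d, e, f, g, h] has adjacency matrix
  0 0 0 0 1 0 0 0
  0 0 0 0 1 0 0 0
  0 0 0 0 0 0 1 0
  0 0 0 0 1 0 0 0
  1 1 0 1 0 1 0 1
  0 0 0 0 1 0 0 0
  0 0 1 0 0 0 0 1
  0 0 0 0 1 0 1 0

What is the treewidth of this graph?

A width-1 tree decomposition is:
Bags: B1 = {e, f}  B2 = {b, e}  B3 = {e, h}  B4 = {g, h}  B5 = {a, e}  B6 = {d, e}  B7 = {c, g}
Tree: B1–B2, B1–B3, B3–B4, B1–B5, B2–B6, B4–B7
Every bag has size at most 2, so the width is 2 − 1 = 1 and tw(G) ≤ 1. Any graph with an edge has treewidth ≥ 1, and G has the edge f–e. The upper and lower bounds meet at 1, so that is the treewidth.

1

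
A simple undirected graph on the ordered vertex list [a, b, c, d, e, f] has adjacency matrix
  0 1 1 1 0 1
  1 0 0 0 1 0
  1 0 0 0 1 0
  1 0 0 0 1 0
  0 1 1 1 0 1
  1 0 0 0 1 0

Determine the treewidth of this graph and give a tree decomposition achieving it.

Treewidth 2.
Bags: B1 = {a, b, e}  B2 = {a, e, f}  B3 = {a, c, e}  B4 = {a, d, e}
Tree: B1–B2, B2–B3, B3–B4

Each bag holds 3 vertices, so the decomposition has width 2, which upper-bounds the treewidth. For the lower bound, G contains the cycle b–e–f–a–b, so G is not a forest; only forests have treewidth ≤ 1, hence tw(G) ≥ 2. Therefore the treewidth is 2.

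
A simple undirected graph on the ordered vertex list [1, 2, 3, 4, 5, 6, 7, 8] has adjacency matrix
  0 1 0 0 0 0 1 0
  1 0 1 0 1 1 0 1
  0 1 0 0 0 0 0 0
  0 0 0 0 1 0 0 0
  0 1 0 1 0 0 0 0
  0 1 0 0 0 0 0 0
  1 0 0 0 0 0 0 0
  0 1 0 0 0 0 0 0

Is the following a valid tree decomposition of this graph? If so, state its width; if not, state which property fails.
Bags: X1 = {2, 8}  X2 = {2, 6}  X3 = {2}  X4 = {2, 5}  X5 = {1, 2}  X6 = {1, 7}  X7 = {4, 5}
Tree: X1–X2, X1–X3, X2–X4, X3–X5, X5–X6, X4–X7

No — vertex 3 appears in no bag.

A tree decomposition must satisfy three properties: every vertex lies in some bag; for every edge, both endpoints lie together in some bag; and for every vertex, the bags containing it form a connected subtree. Here vertex 3 appears in no bag, so the decomposition is invalid.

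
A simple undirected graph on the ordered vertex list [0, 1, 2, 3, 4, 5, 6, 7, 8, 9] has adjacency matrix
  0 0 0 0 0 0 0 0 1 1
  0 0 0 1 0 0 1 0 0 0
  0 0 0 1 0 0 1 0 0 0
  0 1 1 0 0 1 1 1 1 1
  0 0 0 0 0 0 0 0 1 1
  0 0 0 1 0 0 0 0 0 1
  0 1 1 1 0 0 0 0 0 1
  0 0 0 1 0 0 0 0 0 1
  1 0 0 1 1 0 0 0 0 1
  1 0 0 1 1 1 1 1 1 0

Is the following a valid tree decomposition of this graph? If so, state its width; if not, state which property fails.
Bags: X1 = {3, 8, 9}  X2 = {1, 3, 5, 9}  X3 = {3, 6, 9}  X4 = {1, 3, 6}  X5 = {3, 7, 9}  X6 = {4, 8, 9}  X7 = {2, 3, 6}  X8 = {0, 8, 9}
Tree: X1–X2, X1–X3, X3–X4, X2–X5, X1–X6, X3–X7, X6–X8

A tree decomposition must satisfy three properties: every vertex lies in some bag; for every edge, both endpoints lie together in some bag; and for every vertex, the bags containing it form a connected subtree. Here bags containing vertex 1 are not connected in the tree, so the decomposition is invalid.

No — bags containing vertex 1 are not connected in the tree.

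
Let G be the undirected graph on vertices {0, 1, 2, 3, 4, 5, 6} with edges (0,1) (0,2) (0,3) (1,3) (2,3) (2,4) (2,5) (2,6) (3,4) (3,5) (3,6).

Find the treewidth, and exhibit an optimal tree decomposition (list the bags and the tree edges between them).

Each bag holds 3 vertices, so the decomposition has width 2, which upper-bounds the treewidth. On the other hand G contains the 3-clique {0, 1, 3}. A clique must lie in a single bag of any decomposition, so no decomposition can have width below 2. Hence tw(G) = 2 exactly.

Treewidth 2.
Bags: B1 = {0, 2, 3}  B2 = {2, 3, 4}  B3 = {2, 3, 5}  B4 = {0, 1, 3}  B5 = {2, 3, 6}
Tree: B1–B2, B1–B3, B1–B4, B2–B5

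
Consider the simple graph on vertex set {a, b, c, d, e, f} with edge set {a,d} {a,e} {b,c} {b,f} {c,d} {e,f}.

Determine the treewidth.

2

A width-2 tree decomposition is:
Bags: B1 = {a, d, e}  B2 = {d, e, f}  B3 = {b, d, f}  B4 = {b, c, d}
Tree: B1–B2, B2–B3, B3–B4
Each bag holds 3 vertices, so the decomposition has width 2, which upper-bounds the treewidth. The edges d–a–e–f–b–c–d form a cycle, so G is not a tree and its treewidth is at least 2. Therefore the treewidth is 2.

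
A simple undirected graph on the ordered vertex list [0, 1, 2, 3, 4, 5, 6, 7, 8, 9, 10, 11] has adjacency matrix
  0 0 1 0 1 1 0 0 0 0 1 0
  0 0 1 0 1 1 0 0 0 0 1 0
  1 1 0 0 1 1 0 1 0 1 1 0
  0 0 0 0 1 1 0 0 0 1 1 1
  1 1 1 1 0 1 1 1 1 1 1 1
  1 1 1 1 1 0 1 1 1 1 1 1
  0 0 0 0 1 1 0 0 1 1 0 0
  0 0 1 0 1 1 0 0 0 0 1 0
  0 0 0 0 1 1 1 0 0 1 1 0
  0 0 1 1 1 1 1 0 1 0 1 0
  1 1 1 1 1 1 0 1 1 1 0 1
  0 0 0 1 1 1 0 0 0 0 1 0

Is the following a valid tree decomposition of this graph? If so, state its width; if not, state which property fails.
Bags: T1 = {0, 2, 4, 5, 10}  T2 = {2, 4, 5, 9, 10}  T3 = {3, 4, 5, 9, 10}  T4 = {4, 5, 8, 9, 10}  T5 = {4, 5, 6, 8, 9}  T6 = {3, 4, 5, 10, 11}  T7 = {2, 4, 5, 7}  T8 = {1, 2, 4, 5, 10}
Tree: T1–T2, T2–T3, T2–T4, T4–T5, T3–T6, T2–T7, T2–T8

A tree decomposition must satisfy three properties: every vertex lies in some bag; for every edge, both endpoints lie together in some bag; and for every vertex, the bags containing it form a connected subtree. Here edge (10,7) lies in no bag, so the decomposition is invalid.

No — edge (10,7) lies in no bag.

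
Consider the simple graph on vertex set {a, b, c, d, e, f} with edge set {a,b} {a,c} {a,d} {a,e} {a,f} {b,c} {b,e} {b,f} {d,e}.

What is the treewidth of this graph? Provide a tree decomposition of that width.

Treewidth 2.
One such decomposition:
Bags: B1 = {a, b, e}  B2 = {a, d, e}  B3 = {a, b, c}  B4 = {a, b, f}
Tree: B1–B2, B1–B3, B1–B4

The largest bag has 3 vertices, giving width 2; this decomposition certifies tw(G) ≤ 2. For the lower bound, the 3 vertices {a, d, e} are pairwise adjacent, and any tree decomposition puts a clique entirely inside one bag — forcing width ≥ 2. Therefore the treewidth is 2.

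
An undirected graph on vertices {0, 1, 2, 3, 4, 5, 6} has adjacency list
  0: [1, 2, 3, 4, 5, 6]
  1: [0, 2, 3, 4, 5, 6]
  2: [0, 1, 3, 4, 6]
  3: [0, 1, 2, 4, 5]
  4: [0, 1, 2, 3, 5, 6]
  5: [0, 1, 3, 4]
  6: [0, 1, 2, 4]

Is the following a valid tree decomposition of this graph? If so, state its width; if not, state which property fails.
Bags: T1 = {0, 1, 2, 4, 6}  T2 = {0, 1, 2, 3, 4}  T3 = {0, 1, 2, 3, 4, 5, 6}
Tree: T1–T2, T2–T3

A tree decomposition must satisfy three properties: every vertex lies in some bag; for every edge, both endpoints lie together in some bag; and for every vertex, the bags containing it form a connected subtree. Here bags containing vertex 6 are not connected in the tree, so the decomposition is invalid.

No — bags containing vertex 6 are not connected in the tree.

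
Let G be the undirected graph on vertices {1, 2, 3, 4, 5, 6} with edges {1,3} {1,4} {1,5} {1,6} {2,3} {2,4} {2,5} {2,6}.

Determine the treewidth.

A width-2 tree decomposition is:
Bags: B1 = {1, 2, 6}  B2 = {1, 2, 5}  B3 = {1, 2, 3}  B4 = {1, 2, 4}
Tree: B1–B2, B2–B3, B3–B4
The largest bag has 3 vertices, giving width 2; this decomposition certifies tw(G) ≤ 2. The edges 1–6–2–5–1 form a cycle, so G is not a tree and its treewidth is at least 2. Combining the bounds, tw(G) = 2.

2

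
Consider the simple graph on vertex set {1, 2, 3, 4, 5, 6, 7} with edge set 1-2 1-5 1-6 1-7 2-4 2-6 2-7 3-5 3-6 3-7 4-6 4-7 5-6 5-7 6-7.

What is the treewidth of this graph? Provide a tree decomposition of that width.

Treewidth 3.
One optimal decomposition is:
Bags: B1 = {3, 5, 6, 7}  B2 = {1, 5, 6, 7}  B3 = {1, 2, 6, 7}  B4 = {2, 4, 6, 7}
Tree: B1–B2, B2–B3, B3–B4

Every bag has size at most 4, so the width is 4 − 1 = 3 and tw(G) ≤ 3. Conversely, {1, 2, 6, 7} is a clique of size 4, and the vertices of any clique must share a bag in every tree decomposition; so some bag has ≥ 4 vertices and tw(G) ≥ 3. Combining the bounds, tw(G) = 3.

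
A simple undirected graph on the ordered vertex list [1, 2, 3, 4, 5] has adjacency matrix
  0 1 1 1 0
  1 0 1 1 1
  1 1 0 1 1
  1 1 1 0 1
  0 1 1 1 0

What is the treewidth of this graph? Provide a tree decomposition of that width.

Treewidth 3.
One such decomposition:
Bags: B1 = {1, 2, 3, 4}  B2 = {2, 3, 4, 5}
Tree: B1–B2

Every bag has size at most 4, so the width is 4 − 1 = 3 and tw(G) ≤ 3. On the other hand G contains the 4-clique {1, 2, 3, 4}. A clique must lie in a single bag of any decomposition, so no decomposition can have width below 3. The upper and lower bounds meet at 3, so that is the treewidth.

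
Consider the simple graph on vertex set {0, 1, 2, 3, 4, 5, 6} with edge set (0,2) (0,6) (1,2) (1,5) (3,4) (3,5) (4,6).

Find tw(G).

2

A width-2 tree decomposition is:
Bags: B1 = {0, 2, 6}  B2 = {1, 2, 6}  B3 = {1, 5, 6}  B4 = {3, 5, 6}  B5 = {3, 4, 6}
Tree: B1–B2, B2–B3, B3–B4, B4–B5
The largest bag has 3 vertices, giving width 2; this decomposition certifies tw(G) ≤ 2. For the lower bound, G contains the cycle 6–0–2–1–5–3–4–6, so G is not a forest; only forests have treewidth ≤ 1, hence tw(G) ≥ 2. Combining the bounds, tw(G) = 2.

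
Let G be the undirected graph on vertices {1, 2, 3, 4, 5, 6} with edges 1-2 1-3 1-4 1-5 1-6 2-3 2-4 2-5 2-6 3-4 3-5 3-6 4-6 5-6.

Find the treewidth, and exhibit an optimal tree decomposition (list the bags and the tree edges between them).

Every bag has size at most 5, so the width is 5 − 1 = 4 and tw(G) ≤ 4. For the lower bound, the 5 vertices {1, 2, 3, 4, 6} are pairwise adjacent, and any tree decomposition puts a clique entirely inside one bag — forcing width ≥ 4. Combining the bounds, tw(G) = 4.

Treewidth 4.
One such decomposition:
Bags: B1 = {1, 2, 3, 5, 6}  B2 = {1, 2, 3, 4, 6}
Tree: B1–B2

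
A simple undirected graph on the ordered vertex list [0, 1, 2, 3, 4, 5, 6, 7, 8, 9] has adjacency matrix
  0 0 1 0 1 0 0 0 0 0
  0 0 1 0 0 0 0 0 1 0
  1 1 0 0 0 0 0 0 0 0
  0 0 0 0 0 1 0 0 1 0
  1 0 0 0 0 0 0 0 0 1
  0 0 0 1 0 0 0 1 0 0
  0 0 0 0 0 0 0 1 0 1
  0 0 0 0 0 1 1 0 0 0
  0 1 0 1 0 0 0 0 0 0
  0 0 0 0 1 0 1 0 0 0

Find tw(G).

2

A width-2 tree decomposition is:
Bags: B1 = {0, 4, 9}  B2 = {0, 2, 9}  B3 = {1, 2, 9}  B4 = {1, 8, 9}  B5 = {3, 8, 9}  B6 = {3, 5, 9}  B7 = {5, 7, 9}  B8 = {6, 7, 9}
Tree: B1–B2, B2–B3, B3–B4, B4–B5, B5–B6, B6–B7, B7–B8
Each bag holds 3 vertices, so the decomposition has width 2, which upper-bounds the treewidth. The edges 9–4–0–2–1–8–3–5–7–6–9 form a cycle, so G is not a tree and its treewidth is at least 2. Therefore the treewidth is 2.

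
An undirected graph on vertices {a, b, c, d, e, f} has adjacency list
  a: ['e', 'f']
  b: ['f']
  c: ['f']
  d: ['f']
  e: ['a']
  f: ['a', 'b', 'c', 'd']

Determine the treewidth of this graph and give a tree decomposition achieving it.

Each bag holds 2 vertices, so the decomposition has width 1, which upper-bounds the treewidth. Any graph with an edge has treewidth ≥ 1, and G has the edge f–d. Hence tw(G) = 1 exactly.

Treewidth 1.
One optimal decomposition is:
Bags: B1 = {d, f}  B2 = {a, f}  B3 = {b, f}  B4 = {a, e}  B5 = {c, f}
Tree: B1–B2, B1–B3, B2–B4, B2–B5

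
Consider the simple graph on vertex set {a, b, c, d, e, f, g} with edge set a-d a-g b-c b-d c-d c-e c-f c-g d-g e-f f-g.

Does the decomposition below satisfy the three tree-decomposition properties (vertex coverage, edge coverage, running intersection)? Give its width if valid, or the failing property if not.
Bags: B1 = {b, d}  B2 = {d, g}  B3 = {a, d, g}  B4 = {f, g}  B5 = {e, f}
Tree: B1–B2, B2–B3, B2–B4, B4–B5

No — vertex c appears in no bag.

A tree decomposition must satisfy three properties: every vertex lies in some bag; for every edge, both endpoints lie together in some bag; and for every vertex, the bags containing it form a connected subtree. Here vertex c appears in no bag, so the decomposition is invalid.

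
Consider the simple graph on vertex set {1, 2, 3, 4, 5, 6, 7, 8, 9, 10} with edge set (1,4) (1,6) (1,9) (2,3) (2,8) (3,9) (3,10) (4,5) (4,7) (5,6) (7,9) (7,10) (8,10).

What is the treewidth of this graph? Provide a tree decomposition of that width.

Each bag holds 3 vertices, so the decomposition has width 2, which upper-bounds the treewidth. Since 2–8–10–3–2 is a cycle in G, G is not acyclic. Forests are exactly the graphs of treewidth ≤ 1, so tw(G) ≥ 2. Combining the bounds, tw(G) = 2.

Treewidth 2.
Bags: B1 = {2, 3, 8}  B2 = {3, 8, 10}  B3 = {3, 9, 10}  B4 = {7, 9, 10}  B5 = {1, 7, 9}  B6 = {1, 4, 7}  B7 = {1, 4, 6}  B8 = {4, 5, 6}
Tree: B1–B2, B2–B3, B3–B4, B4–B5, B5–B6, B6–B7, B7–B8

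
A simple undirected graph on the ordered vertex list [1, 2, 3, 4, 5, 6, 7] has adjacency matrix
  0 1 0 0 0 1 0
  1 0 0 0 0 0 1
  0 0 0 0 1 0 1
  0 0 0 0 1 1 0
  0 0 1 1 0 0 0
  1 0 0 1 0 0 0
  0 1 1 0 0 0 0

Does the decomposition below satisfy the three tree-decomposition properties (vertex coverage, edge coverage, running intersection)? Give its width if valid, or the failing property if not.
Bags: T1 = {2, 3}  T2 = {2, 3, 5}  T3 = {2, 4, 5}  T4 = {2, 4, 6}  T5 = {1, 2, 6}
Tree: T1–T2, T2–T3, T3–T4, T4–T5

No — vertex 7 appears in no bag.

A tree decomposition must satisfy three properties: every vertex lies in some bag; for every edge, both endpoints lie together in some bag; and for every vertex, the bags containing it form a connected subtree. Here vertex 7 appears in no bag, so the decomposition is invalid.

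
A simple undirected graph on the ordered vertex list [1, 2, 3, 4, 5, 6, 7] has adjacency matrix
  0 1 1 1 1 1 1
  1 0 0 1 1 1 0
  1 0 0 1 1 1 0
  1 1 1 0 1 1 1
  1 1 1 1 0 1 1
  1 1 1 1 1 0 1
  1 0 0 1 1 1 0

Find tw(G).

4

A width-4 tree decomposition is:
Bags: B1 = {1, 4, 5, 6, 7}  B2 = {1, 2, 4, 5, 6}  B3 = {1, 3, 4, 5, 6}
Tree: B1–B2, B1–B3
Each bag holds 5 vertices, so the decomposition has width 4, which upper-bounds the treewidth. On the other hand G contains the 5-clique {1, 2, 4, 5, 6}. A clique must lie in a single bag of any decomposition, so no decomposition can have width below 4. Therefore the treewidth is 4.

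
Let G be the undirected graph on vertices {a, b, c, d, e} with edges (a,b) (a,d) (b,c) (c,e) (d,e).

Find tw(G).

2

A width-2 tree decomposition is:
Bags: B1 = {a, b, c}  B2 = {a, c, e}  B3 = {a, d, e}
Tree: B1–B2, B2–B3
Each bag holds 3 vertices, so the decomposition has width 2, which upper-bounds the treewidth. For the lower bound, G contains the cycle a–b–c–e–d–a, so G is not a forest; only forests have treewidth ≤ 1, hence tw(G) ≥ 2. Therefore the treewidth is 2.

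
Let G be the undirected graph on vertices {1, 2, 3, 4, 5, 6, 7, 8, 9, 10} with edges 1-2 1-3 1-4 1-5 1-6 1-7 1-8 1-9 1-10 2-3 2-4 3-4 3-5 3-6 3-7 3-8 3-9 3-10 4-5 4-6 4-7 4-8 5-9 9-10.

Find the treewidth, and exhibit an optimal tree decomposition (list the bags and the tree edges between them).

Each bag holds 4 vertices, so the decomposition has width 3, which upper-bounds the treewidth. For the lower bound, the 4 vertices {1, 3, 9, 10} are pairwise adjacent, and any tree decomposition puts a clique entirely inside one bag — forcing width ≥ 3. Therefore the treewidth is 3.

Treewidth 3.
One optimal decomposition is:
Bags: B1 = {1, 3, 4, 8}  B2 = {1, 3, 4, 6}  B3 = {1, 3, 4, 5}  B4 = {1, 3, 5, 9}  B5 = {1, 3, 9, 10}  B6 = {1, 3, 4, 7}  B7 = {1, 2, 3, 4}
Tree: B1–B2, B1–B3, B3–B4, B4–B5, B3–B6, B6–B7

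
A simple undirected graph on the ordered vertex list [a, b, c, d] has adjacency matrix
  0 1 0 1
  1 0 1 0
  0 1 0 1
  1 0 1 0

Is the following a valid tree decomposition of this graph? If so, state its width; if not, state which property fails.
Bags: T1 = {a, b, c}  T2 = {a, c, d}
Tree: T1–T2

Yes; width 2.

Every vertex of G appears in some bag (union = {a, b, c, d}); every edge is covered by a bag; and for each vertex v the set of bags containing v is connected in the bag tree. The decomposition is therefore valid. The largest bag has 3 vertices, so the width is 2.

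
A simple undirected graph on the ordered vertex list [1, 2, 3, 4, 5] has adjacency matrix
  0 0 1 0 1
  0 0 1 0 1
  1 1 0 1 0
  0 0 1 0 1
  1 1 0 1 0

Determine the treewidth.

2

A width-2 tree decomposition is:
Bags: B1 = {3, 4, 5}  B2 = {2, 3, 5}  B3 = {1, 3, 5}
Tree: B1–B2, B2–B3
Every bag has size at most 3, so the width is 3 − 1 = 2 and tw(G) ≤ 2. For the lower bound, G contains the cycle 5–4–3–2–5, so G is not a forest; only forests have treewidth ≤ 1, hence tw(G) ≥ 2. Therefore the treewidth is 2.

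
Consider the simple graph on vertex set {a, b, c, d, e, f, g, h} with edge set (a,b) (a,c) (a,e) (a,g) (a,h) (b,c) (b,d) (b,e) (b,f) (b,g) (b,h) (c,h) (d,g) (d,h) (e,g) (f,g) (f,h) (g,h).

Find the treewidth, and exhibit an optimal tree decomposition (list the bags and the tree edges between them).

Every bag has size at most 4, so the width is 4 − 1 = 3 and tw(G) ≤ 3. Conversely, {a, b, e, g} is a clique of size 4, and the vertices of any clique must share a bag in every tree decomposition; so some bag has ≥ 4 vertices and tw(G) ≥ 3. Combining the bounds, tw(G) = 3.

Treewidth 3.
One optimal decomposition is:
Bags: B1 = {b, f, g, h}  B2 = {a, b, g, h}  B3 = {a, b, c, h}  B4 = {a, b, e, g}  B5 = {b, d, g, h}
Tree: B1–B2, B2–B3, B2–B4, B1–B5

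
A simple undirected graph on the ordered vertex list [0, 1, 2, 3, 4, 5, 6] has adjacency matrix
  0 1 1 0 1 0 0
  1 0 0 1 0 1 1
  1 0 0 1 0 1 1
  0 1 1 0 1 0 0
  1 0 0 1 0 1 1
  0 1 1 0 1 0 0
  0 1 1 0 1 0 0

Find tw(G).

A width-3 tree decomposition is:
Bags: B1 = {1, 2, 4, 6}  B2 = {1, 2, 3, 4}  B3 = {0, 1, 2, 4}  B4 = {1, 2, 4, 5}
Tree: B1–B2, B2–B3, B3–B4
Every bag has size at most 4, so the width is 4 − 1 = 3 and tw(G) ≤ 3. For the lower bound: the 4 vertex sets {2,6}, {3,4}, {1}, {0} are disjoint, each induces a connected subgraph, and every pair is joined by at least one edge of G. Contracting each set to a single vertex therefore yields K_{4} as a minor, and since treewidth is minor-monotone, tw(G) ≥ tw(K_{4}) = 3. Combining the bounds, tw(G) = 3.

3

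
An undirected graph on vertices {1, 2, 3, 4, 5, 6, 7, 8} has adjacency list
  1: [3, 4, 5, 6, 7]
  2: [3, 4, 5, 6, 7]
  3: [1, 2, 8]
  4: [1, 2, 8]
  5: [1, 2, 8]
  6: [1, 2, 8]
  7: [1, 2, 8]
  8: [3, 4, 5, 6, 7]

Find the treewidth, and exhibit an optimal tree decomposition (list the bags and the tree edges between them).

Every bag has size at most 4, so the width is 4 − 1 = 3 and tw(G) ≤ 3. For the lower bound: the 4 vertex sets {7,8}, {1,6}, {2}, {4} are disjoint, each induces a connected subgraph, and every pair is joined by at least one edge of G. Contracting each set to a single vertex therefore yields K_{4} as a minor, and since treewidth is minor-monotone, tw(G) ≥ tw(K_{4}) = 3. Hence tw(G) = 3 exactly.

Treewidth 3.
Bags: B1 = {1, 2, 7, 8}  B2 = {1, 2, 6, 8}  B3 = {1, 2, 4, 8}  B4 = {1, 2, 3, 8}  B5 = {1, 2, 5, 8}
Tree: B1–B2, B2–B3, B3–B4, B4–B5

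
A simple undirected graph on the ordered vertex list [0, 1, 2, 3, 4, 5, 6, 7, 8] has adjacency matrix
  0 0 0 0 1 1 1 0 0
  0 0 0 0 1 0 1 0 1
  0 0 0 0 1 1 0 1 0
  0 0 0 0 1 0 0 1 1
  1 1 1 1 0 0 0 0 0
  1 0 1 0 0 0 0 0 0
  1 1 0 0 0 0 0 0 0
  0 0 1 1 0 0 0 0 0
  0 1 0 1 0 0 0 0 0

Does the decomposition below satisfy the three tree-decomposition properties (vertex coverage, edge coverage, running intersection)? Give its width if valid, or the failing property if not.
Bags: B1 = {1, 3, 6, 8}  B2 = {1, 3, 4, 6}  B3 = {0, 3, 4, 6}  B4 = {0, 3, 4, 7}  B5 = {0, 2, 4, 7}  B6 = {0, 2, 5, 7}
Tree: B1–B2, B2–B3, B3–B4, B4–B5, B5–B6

Vertex coverage: the bags together contain {0, 1, 2, 3, 4, 5, 6, 7, 8}, the full vertex set. Edge coverage: each edge of G has both endpoints in at least one bag. Running intersection: for every vertex, the bags containing it form a connected subtree. All three properties hold, so this is a valid tree decomposition of width max|bag| − 1 = 3, and hence tw(G) ≤ 3.

Yes; width 3.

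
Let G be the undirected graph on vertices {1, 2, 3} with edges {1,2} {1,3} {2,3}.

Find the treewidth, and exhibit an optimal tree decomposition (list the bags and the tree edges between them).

Treewidth 2.
One optimal decomposition is:
Bags: B1 = {1, 2, 3}
Tree: (single bag)

With just one bag of size 3, the width is 3 − 1 = 2, so tw(G) ≤ 2. For the lower bound, the 3 vertices {1, 2, 3} are pairwise adjacent, and any tree decomposition puts a clique entirely inside one bag — forcing width ≥ 2. Therefore the treewidth is 2.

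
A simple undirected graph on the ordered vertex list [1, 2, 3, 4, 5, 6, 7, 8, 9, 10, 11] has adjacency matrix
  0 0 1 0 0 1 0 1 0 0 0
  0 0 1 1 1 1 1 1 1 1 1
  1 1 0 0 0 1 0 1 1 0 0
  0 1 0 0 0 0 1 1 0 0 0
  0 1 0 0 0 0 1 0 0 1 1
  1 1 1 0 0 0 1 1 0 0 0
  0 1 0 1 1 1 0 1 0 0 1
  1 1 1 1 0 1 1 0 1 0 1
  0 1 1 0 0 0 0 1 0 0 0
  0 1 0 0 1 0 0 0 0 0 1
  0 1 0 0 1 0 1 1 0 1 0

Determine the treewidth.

3

A width-3 tree decomposition is:
Bags: B1 = {2, 3, 6, 8}  B2 = {2, 6, 7, 8}  B3 = {2, 4, 7, 8}  B4 = {1, 3, 6, 8}  B5 = {2, 7, 8, 11}  B6 = {2, 5, 7, 11}  B7 = {2, 5, 10, 11}  B8 = {2, 3, 8, 9}
Tree: B1–B2, B2–B3, B1–B4, B3–B5, B5–B6, B6–B7, B1–B8
The largest bag has 4 vertices, giving width 3; this decomposition certifies tw(G) ≤ 3. Conversely, {1, 3, 6, 8} is a clique of size 4, and the vertices of any clique must share a bag in every tree decomposition; so some bag has ≥ 4 vertices and tw(G) ≥ 3. Therefore the treewidth is 3.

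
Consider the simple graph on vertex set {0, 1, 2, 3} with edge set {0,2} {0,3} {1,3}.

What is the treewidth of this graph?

1

A width-1 tree decomposition is:
Bags: B1 = {0, 2}  B2 = {0, 3}  B3 = {1, 3}
Tree: B1–B2, B2–B3
Every bag has size at most 2, so the width is 2 − 1 = 1 and tw(G) ≤ 1. Any graph with an edge has treewidth ≥ 1, and G has the edge 2–0. Hence tw(G) = 1 exactly.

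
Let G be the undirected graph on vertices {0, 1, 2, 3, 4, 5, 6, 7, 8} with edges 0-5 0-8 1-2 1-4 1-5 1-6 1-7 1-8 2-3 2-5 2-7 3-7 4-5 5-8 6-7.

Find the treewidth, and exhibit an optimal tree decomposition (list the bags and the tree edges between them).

Treewidth 2.
Bags: B1 = {1, 2, 5}  B2 = {1, 4, 5}  B3 = {1, 5, 8}  B4 = {1, 2, 7}  B5 = {1, 6, 7}  B6 = {2, 3, 7}  B7 = {0, 5, 8}
Tree: B1–B2, B2–B3, B1–B4, B4–B5, B4–B6, B3–B7

Each bag holds 3 vertices, so the decomposition has width 2, which upper-bounds the treewidth. For the lower bound, the 3 vertices {0, 5, 8} are pairwise adjacent, and any tree decomposition puts a clique entirely inside one bag — forcing width ≥ 2. Hence tw(G) = 2 exactly.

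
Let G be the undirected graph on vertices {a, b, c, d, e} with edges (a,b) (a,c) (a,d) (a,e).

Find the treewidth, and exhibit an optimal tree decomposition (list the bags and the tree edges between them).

Treewidth 1.
Bags: B1 = {a, b}  B2 = {a, e}  B3 = {a, c}  B4 = {a, d}
Tree: B1–B2, B1–B3, B1–B4

The largest bag has 2 vertices, giving width 1; this decomposition certifies tw(G) ≤ 1. G has an edge, so its treewidth is at least 1. Combining the bounds, tw(G) = 1.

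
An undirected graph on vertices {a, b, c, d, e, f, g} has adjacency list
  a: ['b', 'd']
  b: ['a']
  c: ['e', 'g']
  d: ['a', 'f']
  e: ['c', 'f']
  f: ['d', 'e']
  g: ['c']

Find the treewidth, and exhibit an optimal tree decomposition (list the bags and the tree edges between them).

Treewidth 1.
One optimal decomposition is:
Bags: B1 = {c, g}  B2 = {c, e}  B3 = {e, f}  B4 = {d, f}  B5 = {a, d}  B6 = {a, b}
Tree: B1–B2, B2–B3, B3–B4, B4–B5, B5–B6

The largest bag has 2 vertices, giving width 1; this decomposition certifies tw(G) ≤ 1. Any graph with an edge has treewidth ≥ 1, and G has the edge g–c. Hence tw(G) = 1 exactly.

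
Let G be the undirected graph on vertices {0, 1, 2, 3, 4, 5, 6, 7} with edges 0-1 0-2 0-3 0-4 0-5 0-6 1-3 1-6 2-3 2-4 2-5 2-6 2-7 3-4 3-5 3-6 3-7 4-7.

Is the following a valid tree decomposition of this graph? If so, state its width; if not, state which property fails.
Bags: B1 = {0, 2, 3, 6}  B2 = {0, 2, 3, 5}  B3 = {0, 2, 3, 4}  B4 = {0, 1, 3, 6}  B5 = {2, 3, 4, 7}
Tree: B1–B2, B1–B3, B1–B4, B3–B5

Checking the three conditions: (i) the bags cover all of {0, 1, 2, 3, 4, 5, 6, 7}; (ii) for each edge, some bag contains both endpoints; (iii) the bags containing any fixed vertex form a subtree. All hold, so the decomposition is valid with width 4 − 1 = 3.

Yes; width 3.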